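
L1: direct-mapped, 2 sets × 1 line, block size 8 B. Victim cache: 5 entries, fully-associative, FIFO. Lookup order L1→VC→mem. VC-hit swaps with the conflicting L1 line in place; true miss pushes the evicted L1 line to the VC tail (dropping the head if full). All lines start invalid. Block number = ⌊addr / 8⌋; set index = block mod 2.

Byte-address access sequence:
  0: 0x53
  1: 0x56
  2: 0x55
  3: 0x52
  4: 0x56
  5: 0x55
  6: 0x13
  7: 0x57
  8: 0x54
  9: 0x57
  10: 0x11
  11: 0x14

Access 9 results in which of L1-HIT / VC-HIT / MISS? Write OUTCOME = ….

OUTCOME = L1-HIT

0: 0x53 (blk 10, set 0) → MISS  vc=[]
1: 0x56 (blk 10, set 0) → L1-HIT  vc=[]
2: 0x55 (blk 10, set 0) → L1-HIT  vc=[]
3: 0x52 (blk 10, set 0) → L1-HIT  vc=[]
4: 0x56 (blk 10, set 0) → L1-HIT  vc=[]
5: 0x55 (blk 10, set 0) → L1-HIT  vc=[]
6: 0x13 (blk 2, set 0) → MISS  vc=[10]
7: 0x57 (blk 10, set 0) → VC-HIT  vc=[2]
8: 0x54 (blk 10, set 0) → L1-HIT  vc=[2]
9: 0x57 (blk 10, set 0) → L1-HIT  vc=[2]
10: 0x11 (blk 2, set 0) → VC-HIT  vc=[10]
11: 0x14 (blk 2, set 0) → L1-HIT  vc=[10]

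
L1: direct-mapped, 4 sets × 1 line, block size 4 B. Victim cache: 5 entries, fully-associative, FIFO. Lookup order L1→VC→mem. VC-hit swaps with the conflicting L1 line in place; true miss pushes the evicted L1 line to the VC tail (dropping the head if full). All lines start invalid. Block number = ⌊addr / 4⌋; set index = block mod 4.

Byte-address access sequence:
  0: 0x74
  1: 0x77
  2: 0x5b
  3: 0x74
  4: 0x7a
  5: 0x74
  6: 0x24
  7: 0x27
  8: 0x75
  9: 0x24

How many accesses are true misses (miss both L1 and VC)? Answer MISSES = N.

0: 0x74 (blk 29, set 1) → MISS  vc=[]
1: 0x77 (blk 29, set 1) → L1-HIT  vc=[]
2: 0x5b (blk 22, set 2) → MISS  vc=[]
3: 0x74 (blk 29, set 1) → L1-HIT  vc=[]
4: 0x7a (blk 30, set 2) → MISS  vc=[22]
5: 0x74 (blk 29, set 1) → L1-HIT  vc=[22]
6: 0x24 (blk 9, set 1) → MISS  vc=[22, 29]
7: 0x27 (blk 9, set 1) → L1-HIT  vc=[22, 29]
8: 0x75 (blk 29, set 1) → VC-HIT  vc=[22, 9]
9: 0x24 (blk 9, set 1) → VC-HIT  vc=[22, 29]

MISSES = 4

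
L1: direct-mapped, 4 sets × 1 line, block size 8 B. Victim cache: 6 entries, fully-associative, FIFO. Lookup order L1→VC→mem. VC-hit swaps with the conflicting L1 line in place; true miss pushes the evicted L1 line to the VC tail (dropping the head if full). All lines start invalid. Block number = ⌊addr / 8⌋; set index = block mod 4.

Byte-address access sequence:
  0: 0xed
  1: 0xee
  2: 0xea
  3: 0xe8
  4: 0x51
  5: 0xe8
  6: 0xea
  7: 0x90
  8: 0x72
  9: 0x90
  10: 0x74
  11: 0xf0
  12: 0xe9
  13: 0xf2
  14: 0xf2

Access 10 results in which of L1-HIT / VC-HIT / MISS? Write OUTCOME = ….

  [0] addr=0xed blk=29 s=1: MISS | VC []
  [1] addr=0xee blk=29 s=1: L1-HIT | VC []
  [2] addr=0xea blk=29 s=1: L1-HIT | VC []
  [3] addr=0xe8 blk=29 s=1: L1-HIT | VC []
  [4] addr=0x51 blk=10 s=2: MISS | VC []
  [5] addr=0xe8 blk=29 s=1: L1-HIT | VC []
  [6] addr=0xea blk=29 s=1: L1-HIT | VC []
  [7] addr=0x90 blk=18 s=2: MISS | VC [10]
  [8] addr=0x72 blk=14 s=2: MISS | VC [10, 18]
  [9] addr=0x90 blk=18 s=2: VC-HIT | VC [10, 14]
  [10] addr=0x74 blk=14 s=2: VC-HIT | VC [10, 18]
  [11] addr=0xf0 blk=30 s=2: MISS | VC [10, 18, 14]
  [12] addr=0xe9 blk=29 s=1: L1-HIT | VC [10, 18, 14]
  [13] addr=0xf2 blk=30 s=2: L1-HIT | VC [10, 18, 14]
  [14] addr=0xf2 blk=30 s=2: L1-HIT | VC [10, 18, 14]

OUTCOME = VC-HIT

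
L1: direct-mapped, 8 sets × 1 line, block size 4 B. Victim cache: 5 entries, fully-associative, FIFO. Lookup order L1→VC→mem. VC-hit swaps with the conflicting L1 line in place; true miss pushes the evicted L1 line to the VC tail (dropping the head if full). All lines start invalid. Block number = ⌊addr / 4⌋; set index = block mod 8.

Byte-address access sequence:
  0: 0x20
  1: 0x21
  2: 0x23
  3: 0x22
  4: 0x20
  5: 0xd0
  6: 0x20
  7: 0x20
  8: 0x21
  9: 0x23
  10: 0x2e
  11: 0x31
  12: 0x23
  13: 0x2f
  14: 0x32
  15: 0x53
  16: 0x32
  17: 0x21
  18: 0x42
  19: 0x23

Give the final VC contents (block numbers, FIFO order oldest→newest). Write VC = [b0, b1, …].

VC = [52, 20, 16]

#0 0x20→b8/s0 MISS; vc=[]
#1 0x21→b8/s0 L1-HIT; vc=[]
#2 0x23→b8/s0 L1-HIT; vc=[]
#3 0x22→b8/s0 L1-HIT; vc=[]
#4 0x20→b8/s0 L1-HIT; vc=[]
#5 0xd0→b52/s4 MISS; vc=[]
#6 0x20→b8/s0 L1-HIT; vc=[]
#7 0x20→b8/s0 L1-HIT; vc=[]
#8 0x21→b8/s0 L1-HIT; vc=[]
#9 0x23→b8/s0 L1-HIT; vc=[]
#10 0x2e→b11/s3 MISS; vc=[]
#11 0x31→b12/s4 MISS; vc=[52]
#12 0x23→b8/s0 L1-HIT; vc=[52]
#13 0x2f→b11/s3 L1-HIT; vc=[52]
#14 0x32→b12/s4 L1-HIT; vc=[52]
#15 0x53→b20/s4 MISS; vc=[52,12]
#16 0x32→b12/s4 VC-HIT; vc=[52,20]
#17 0x21→b8/s0 L1-HIT; vc=[52,20]
#18 0x42→b16/s0 MISS; vc=[52,20,8]
#19 0x23→b8/s0 VC-HIT; vc=[52,20,16]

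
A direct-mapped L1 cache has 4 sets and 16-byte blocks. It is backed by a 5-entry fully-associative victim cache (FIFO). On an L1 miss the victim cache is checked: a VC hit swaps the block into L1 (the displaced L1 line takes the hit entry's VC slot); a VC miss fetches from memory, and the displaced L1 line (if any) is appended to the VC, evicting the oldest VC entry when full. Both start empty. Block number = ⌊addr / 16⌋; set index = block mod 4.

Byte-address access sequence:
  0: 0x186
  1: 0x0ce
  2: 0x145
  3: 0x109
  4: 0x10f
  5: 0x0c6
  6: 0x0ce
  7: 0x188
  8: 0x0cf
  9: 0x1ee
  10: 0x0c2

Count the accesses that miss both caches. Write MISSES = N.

#0 0x186→b24/s0 MISS; vc=[]
#1 0xce→b12/s0 MISS; vc=[24]
#2 0x145→b20/s0 MISS; vc=[24,12]
#3 0x109→b16/s0 MISS; vc=[24,12,20]
#4 0x10f→b16/s0 L1-HIT; vc=[24,12,20]
#5 0xc6→b12/s0 VC-HIT; vc=[24,16,20]
#6 0xce→b12/s0 L1-HIT; vc=[24,16,20]
#7 0x188→b24/s0 VC-HIT; vc=[12,16,20]
#8 0xcf→b12/s0 VC-HIT; vc=[24,16,20]
#9 0x1ee→b30/s2 MISS; vc=[24,16,20]
#10 0xc2→b12/s0 L1-HIT; vc=[24,16,20]

MISSES = 5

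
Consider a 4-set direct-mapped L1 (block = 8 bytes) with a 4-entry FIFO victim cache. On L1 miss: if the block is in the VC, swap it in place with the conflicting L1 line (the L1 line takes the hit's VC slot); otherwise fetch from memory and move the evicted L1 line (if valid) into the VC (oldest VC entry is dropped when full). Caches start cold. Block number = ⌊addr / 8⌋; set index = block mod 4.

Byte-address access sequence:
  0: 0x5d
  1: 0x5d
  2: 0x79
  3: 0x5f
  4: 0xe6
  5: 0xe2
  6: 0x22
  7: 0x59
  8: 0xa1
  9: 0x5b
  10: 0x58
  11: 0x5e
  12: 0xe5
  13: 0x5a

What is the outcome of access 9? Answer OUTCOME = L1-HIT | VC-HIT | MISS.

OUTCOME = L1-HIT

  [0] addr=0x5d blk=11 s=3: MISS | VC []
  [1] addr=0x5d blk=11 s=3: L1-HIT | VC []
  [2] addr=0x79 blk=15 s=3: MISS | VC [11]
  [3] addr=0x5f blk=11 s=3: VC-HIT | VC [15]
  [4] addr=0xe6 blk=28 s=0: MISS | VC [15]
  [5] addr=0xe2 blk=28 s=0: L1-HIT | VC [15]
  [6] addr=0x22 blk=4 s=0: MISS | VC [15, 28]
  [7] addr=0x59 blk=11 s=3: L1-HIT | VC [15, 28]
  [8] addr=0xa1 blk=20 s=0: MISS | VC [15, 28, 4]
  [9] addr=0x5b blk=11 s=3: L1-HIT | VC [15, 28, 4]
  [10] addr=0x58 blk=11 s=3: L1-HIT | VC [15, 28, 4]
  [11] addr=0x5e blk=11 s=3: L1-HIT | VC [15, 28, 4]
  [12] addr=0xe5 blk=28 s=0: VC-HIT | VC [15, 20, 4]
  [13] addr=0x5a blk=11 s=3: L1-HIT | VC [15, 20, 4]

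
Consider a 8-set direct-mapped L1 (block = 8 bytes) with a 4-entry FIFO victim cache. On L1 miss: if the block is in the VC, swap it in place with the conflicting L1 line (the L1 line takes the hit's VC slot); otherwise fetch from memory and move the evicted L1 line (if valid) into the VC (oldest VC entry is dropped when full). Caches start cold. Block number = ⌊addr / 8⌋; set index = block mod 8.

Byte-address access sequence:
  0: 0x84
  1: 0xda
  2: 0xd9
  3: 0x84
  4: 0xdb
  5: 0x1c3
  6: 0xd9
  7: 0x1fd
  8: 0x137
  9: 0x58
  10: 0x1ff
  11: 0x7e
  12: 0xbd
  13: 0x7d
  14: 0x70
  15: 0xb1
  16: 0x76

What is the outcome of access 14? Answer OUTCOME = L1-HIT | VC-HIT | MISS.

0: 0x84 (blk 16, set 0) → MISS  vc=[]
1: 0xda (blk 27, set 3) → MISS  vc=[]
2: 0xd9 (blk 27, set 3) → L1-HIT  vc=[]
3: 0x84 (blk 16, set 0) → L1-HIT  vc=[]
4: 0xdb (blk 27, set 3) → L1-HIT  vc=[]
5: 0x1c3 (blk 56, set 0) → MISS  vc=[16]
6: 0xd9 (blk 27, set 3) → L1-HIT  vc=[16]
7: 0x1fd (blk 63, set 7) → MISS  vc=[16]
8: 0x137 (blk 38, set 6) → MISS  vc=[16]
9: 0x58 (blk 11, set 3) → MISS  vc=[16, 27]
10: 0x1ff (blk 63, set 7) → L1-HIT  vc=[16, 27]
11: 0x7e (blk 15, set 7) → MISS  vc=[16, 27, 63]
12: 0xbd (blk 23, set 7) → MISS  vc=[16, 27, 63, 15]
13: 0x7d (blk 15, set 7) → VC-HIT  vc=[16, 27, 63, 23]
14: 0x70 (blk 14, set 6) → MISS  vc=[27, 63, 23, 38]
15: 0xb1 (blk 22, set 6) → MISS  vc=[63, 23, 38, 14]
16: 0x76 (blk 14, set 6) → VC-HIT  vc=[63, 23, 38, 22]

OUTCOME = MISS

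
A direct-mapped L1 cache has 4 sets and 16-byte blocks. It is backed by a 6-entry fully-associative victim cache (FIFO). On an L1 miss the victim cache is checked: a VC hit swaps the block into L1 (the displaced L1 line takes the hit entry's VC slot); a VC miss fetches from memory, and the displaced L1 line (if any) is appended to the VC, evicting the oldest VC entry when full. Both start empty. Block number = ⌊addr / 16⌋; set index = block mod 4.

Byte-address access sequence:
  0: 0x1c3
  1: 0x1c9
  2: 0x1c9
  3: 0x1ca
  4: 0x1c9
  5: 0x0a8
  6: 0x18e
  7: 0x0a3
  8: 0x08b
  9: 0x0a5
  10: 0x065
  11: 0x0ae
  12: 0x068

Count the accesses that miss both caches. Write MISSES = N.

  [0] addr=0x1c3 blk=28 s=0: MISS | VC []
  [1] addr=0x1c9 blk=28 s=0: L1-HIT | VC []
  [2] addr=0x1c9 blk=28 s=0: L1-HIT | VC []
  [3] addr=0x1ca blk=28 s=0: L1-HIT | VC []
  [4] addr=0x1c9 blk=28 s=0: L1-HIT | VC []
  [5] addr=0xa8 blk=10 s=2: MISS | VC []
  [6] addr=0x18e blk=24 s=0: MISS | VC [28]
  [7] addr=0xa3 blk=10 s=2: L1-HIT | VC [28]
  [8] addr=0x8b blk=8 s=0: MISS | VC [28, 24]
  [9] addr=0xa5 blk=10 s=2: L1-HIT | VC [28, 24]
  [10] addr=0x65 blk=6 s=2: MISS | VC [28, 24, 10]
  [11] addr=0xae blk=10 s=2: VC-HIT | VC [28, 24, 6]
  [12] addr=0x68 blk=6 s=2: VC-HIT | VC [28, 24, 10]

MISSES = 5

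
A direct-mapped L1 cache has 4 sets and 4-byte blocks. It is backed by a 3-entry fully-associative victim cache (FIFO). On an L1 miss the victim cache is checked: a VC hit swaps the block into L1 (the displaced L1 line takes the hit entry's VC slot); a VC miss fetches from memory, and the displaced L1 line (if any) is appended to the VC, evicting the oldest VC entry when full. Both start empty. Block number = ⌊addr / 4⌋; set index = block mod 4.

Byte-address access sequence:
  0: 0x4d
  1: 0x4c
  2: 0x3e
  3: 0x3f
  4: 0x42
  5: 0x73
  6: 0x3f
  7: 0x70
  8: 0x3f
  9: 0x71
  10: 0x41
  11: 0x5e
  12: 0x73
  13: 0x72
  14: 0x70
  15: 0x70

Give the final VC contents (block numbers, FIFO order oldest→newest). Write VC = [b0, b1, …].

VC = [19, 16, 15]

#0 0x4d→b19/s3 MISS; vc=[]
#1 0x4c→b19/s3 L1-HIT; vc=[]
#2 0x3e→b15/s3 MISS; vc=[19]
#3 0x3f→b15/s3 L1-HIT; vc=[19]
#4 0x42→b16/s0 MISS; vc=[19]
#5 0x73→b28/s0 MISS; vc=[19,16]
#6 0x3f→b15/s3 L1-HIT; vc=[19,16]
#7 0x70→b28/s0 L1-HIT; vc=[19,16]
#8 0x3f→b15/s3 L1-HIT; vc=[19,16]
#9 0x71→b28/s0 L1-HIT; vc=[19,16]
#10 0x41→b16/s0 VC-HIT; vc=[19,28]
#11 0x5e→b23/s3 MISS; vc=[19,28,15]
#12 0x73→b28/s0 VC-HIT; vc=[19,16,15]
#13 0x72→b28/s0 L1-HIT; vc=[19,16,15]
#14 0x70→b28/s0 L1-HIT; vc=[19,16,15]
#15 0x70→b28/s0 L1-HIT; vc=[19,16,15]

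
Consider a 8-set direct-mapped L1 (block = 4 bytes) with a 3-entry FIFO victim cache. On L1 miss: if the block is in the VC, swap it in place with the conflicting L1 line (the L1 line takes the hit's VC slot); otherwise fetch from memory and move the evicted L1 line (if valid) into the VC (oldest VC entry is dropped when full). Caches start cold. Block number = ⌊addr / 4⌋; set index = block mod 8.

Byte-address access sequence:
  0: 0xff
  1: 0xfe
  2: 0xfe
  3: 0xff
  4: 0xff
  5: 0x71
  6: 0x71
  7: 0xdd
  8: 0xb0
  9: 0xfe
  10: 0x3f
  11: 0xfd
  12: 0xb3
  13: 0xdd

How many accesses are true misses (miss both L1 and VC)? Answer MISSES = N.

MISSES = 5

0: 0xff (blk 63, set 7) → MISS  vc=[]
1: 0xfe (blk 63, set 7) → L1-HIT  vc=[]
2: 0xfe (blk 63, set 7) → L1-HIT  vc=[]
3: 0xff (blk 63, set 7) → L1-HIT  vc=[]
4: 0xff (blk 63, set 7) → L1-HIT  vc=[]
5: 0x71 (blk 28, set 4) → MISS  vc=[]
6: 0x71 (blk 28, set 4) → L1-HIT  vc=[]
7: 0xdd (blk 55, set 7) → MISS  vc=[63]
8: 0xb0 (blk 44, set 4) → MISS  vc=[63, 28]
9: 0xfe (blk 63, set 7) → VC-HIT  vc=[55, 28]
10: 0x3f (blk 15, set 7) → MISS  vc=[55, 28, 63]
11: 0xfd (blk 63, set 7) → VC-HIT  vc=[55, 28, 15]
12: 0xb3 (blk 44, set 4) → L1-HIT  vc=[55, 28, 15]
13: 0xdd (blk 55, set 7) → VC-HIT  vc=[63, 28, 15]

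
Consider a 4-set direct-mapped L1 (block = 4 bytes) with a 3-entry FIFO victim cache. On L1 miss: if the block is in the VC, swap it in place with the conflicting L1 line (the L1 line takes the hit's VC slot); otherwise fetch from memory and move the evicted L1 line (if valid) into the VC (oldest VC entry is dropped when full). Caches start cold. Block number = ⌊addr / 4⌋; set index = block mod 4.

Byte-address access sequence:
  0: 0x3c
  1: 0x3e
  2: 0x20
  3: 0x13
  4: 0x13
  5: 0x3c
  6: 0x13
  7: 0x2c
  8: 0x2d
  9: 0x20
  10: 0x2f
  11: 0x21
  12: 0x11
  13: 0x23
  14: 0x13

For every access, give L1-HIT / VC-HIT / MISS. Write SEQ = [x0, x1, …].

SEQ = [MISS, L1-HIT, MISS, MISS, L1-HIT, L1-HIT, L1-HIT, MISS, L1-HIT, VC-HIT, L1-HIT, L1-HIT, VC-HIT, VC-HIT, VC-HIT]

0: 0x3c (blk 15, set 3) → MISS  vc=[]
1: 0x3e (blk 15, set 3) → L1-HIT  vc=[]
2: 0x20 (blk 8, set 0) → MISS  vc=[]
3: 0x13 (blk 4, set 0) → MISS  vc=[8]
4: 0x13 (blk 4, set 0) → L1-HIT  vc=[8]
5: 0x3c (blk 15, set 3) → L1-HIT  vc=[8]
6: 0x13 (blk 4, set 0) → L1-HIT  vc=[8]
7: 0x2c (blk 11, set 3) → MISS  vc=[8, 15]
8: 0x2d (blk 11, set 3) → L1-HIT  vc=[8, 15]
9: 0x20 (blk 8, set 0) → VC-HIT  vc=[4, 15]
10: 0x2f (blk 11, set 3) → L1-HIT  vc=[4, 15]
11: 0x21 (blk 8, set 0) → L1-HIT  vc=[4, 15]
12: 0x11 (blk 4, set 0) → VC-HIT  vc=[8, 15]
13: 0x23 (blk 8, set 0) → VC-HIT  vc=[4, 15]
14: 0x13 (blk 4, set 0) → VC-HIT  vc=[8, 15]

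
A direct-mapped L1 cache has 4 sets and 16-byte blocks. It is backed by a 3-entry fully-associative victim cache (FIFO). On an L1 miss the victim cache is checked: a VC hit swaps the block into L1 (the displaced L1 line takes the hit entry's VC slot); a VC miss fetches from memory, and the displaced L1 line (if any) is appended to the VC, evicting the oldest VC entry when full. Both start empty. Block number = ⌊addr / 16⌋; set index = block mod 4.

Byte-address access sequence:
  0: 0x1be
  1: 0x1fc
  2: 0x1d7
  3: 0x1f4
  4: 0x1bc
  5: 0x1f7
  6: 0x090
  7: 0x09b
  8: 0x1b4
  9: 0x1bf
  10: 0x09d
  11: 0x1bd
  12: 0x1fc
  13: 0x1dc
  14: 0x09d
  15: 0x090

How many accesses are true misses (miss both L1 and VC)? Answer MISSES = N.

#0 0x1be→b27/s3 MISS; vc=[]
#1 0x1fc→b31/s3 MISS; vc=[27]
#2 0x1d7→b29/s1 MISS; vc=[27]
#3 0x1f4→b31/s3 L1-HIT; vc=[27]
#4 0x1bc→b27/s3 VC-HIT; vc=[31]
#5 0x1f7→b31/s3 VC-HIT; vc=[27]
#6 0x90→b9/s1 MISS; vc=[27,29]
#7 0x9b→b9/s1 L1-HIT; vc=[27,29]
#8 0x1b4→b27/s3 VC-HIT; vc=[31,29]
#9 0x1bf→b27/s3 L1-HIT; vc=[31,29]
#10 0x9d→b9/s1 L1-HIT; vc=[31,29]
#11 0x1bd→b27/s3 L1-HIT; vc=[31,29]
#12 0x1fc→b31/s3 VC-HIT; vc=[27,29]
#13 0x1dc→b29/s1 VC-HIT; vc=[27,9]
#14 0x9d→b9/s1 VC-HIT; vc=[27,29]
#15 0x90→b9/s1 L1-HIT; vc=[27,29]

MISSES = 4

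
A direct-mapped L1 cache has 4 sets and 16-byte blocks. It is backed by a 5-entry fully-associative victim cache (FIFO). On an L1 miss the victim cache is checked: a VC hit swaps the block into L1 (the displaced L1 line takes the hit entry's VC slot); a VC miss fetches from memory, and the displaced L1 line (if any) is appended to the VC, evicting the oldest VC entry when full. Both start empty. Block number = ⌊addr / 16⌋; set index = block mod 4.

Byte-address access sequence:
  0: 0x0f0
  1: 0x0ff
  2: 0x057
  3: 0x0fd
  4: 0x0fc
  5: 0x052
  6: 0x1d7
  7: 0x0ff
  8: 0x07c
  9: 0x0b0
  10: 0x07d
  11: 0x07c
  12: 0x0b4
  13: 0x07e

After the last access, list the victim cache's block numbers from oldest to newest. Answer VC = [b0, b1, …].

0: 0xf0 (blk 15, set 3) → MISS  vc=[]
1: 0xff (blk 15, set 3) → L1-HIT  vc=[]
2: 0x57 (blk 5, set 1) → MISS  vc=[]
3: 0xfd (blk 15, set 3) → L1-HIT  vc=[]
4: 0xfc (blk 15, set 3) → L1-HIT  vc=[]
5: 0x52 (blk 5, set 1) → L1-HIT  vc=[]
6: 0x1d7 (blk 29, set 1) → MISS  vc=[5]
7: 0xff (blk 15, set 3) → L1-HIT  vc=[5]
8: 0x7c (blk 7, set 3) → MISS  vc=[5, 15]
9: 0xb0 (blk 11, set 3) → MISS  vc=[5, 15, 7]
10: 0x7d (blk 7, set 3) → VC-HIT  vc=[5, 15, 11]
11: 0x7c (blk 7, set 3) → L1-HIT  vc=[5, 15, 11]
12: 0xb4 (blk 11, set 3) → VC-HIT  vc=[5, 15, 7]
13: 0x7e (blk 7, set 3) → VC-HIT  vc=[5, 15, 11]

VC = [5, 15, 11]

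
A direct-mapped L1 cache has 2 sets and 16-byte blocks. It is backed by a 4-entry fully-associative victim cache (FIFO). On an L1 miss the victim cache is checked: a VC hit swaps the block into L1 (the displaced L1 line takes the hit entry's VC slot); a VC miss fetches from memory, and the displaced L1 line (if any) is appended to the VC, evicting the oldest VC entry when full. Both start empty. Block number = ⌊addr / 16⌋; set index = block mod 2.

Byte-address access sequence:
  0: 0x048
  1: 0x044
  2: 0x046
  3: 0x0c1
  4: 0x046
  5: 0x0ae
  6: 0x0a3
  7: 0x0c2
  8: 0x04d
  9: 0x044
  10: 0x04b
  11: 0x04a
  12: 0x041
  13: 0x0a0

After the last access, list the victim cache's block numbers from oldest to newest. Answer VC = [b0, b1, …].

0: 0x48 (blk 4, set 0) → MISS  vc=[]
1: 0x44 (blk 4, set 0) → L1-HIT  vc=[]
2: 0x46 (blk 4, set 0) → L1-HIT  vc=[]
3: 0xc1 (blk 12, set 0) → MISS  vc=[4]
4: 0x46 (blk 4, set 0) → VC-HIT  vc=[12]
5: 0xae (blk 10, set 0) → MISS  vc=[12, 4]
6: 0xa3 (blk 10, set 0) → L1-HIT  vc=[12, 4]
7: 0xc2 (blk 12, set 0) → VC-HIT  vc=[10, 4]
8: 0x4d (blk 4, set 0) → VC-HIT  vc=[10, 12]
9: 0x44 (blk 4, set 0) → L1-HIT  vc=[10, 12]
10: 0x4b (blk 4, set 0) → L1-HIT  vc=[10, 12]
11: 0x4a (blk 4, set 0) → L1-HIT  vc=[10, 12]
12: 0x41 (blk 4, set 0) → L1-HIT  vc=[10, 12]
13: 0xa0 (blk 10, set 0) → VC-HIT  vc=[4, 12]

VC = [4, 12]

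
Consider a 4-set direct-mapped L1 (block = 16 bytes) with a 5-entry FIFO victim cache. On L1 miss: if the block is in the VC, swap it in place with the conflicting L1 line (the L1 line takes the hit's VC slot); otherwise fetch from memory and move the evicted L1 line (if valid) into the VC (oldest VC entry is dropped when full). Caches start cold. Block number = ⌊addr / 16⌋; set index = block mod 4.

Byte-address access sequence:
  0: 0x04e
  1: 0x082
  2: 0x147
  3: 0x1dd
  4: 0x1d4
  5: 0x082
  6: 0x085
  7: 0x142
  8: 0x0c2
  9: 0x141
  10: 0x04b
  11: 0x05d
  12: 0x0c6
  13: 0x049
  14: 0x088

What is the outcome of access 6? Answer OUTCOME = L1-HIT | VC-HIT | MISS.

0: 0x4e (blk 4, set 0) → MISS  vc=[]
1: 0x82 (blk 8, set 0) → MISS  vc=[4]
2: 0x147 (blk 20, set 0) → MISS  vc=[4, 8]
3: 0x1dd (blk 29, set 1) → MISS  vc=[4, 8]
4: 0x1d4 (blk 29, set 1) → L1-HIT  vc=[4, 8]
5: 0x82 (blk 8, set 0) → VC-HIT  vc=[4, 20]
6: 0x85 (blk 8, set 0) → L1-HIT  vc=[4, 20]
7: 0x142 (blk 20, set 0) → VC-HIT  vc=[4, 8]
8: 0xc2 (blk 12, set 0) → MISS  vc=[4, 8, 20]
9: 0x141 (blk 20, set 0) → VC-HIT  vc=[4, 8, 12]
10: 0x4b (blk 4, set 0) → VC-HIT  vc=[20, 8, 12]
11: 0x5d (blk 5, set 1) → MISS  vc=[20, 8, 12, 29]
12: 0xc6 (blk 12, set 0) → VC-HIT  vc=[20, 8, 4, 29]
13: 0x49 (blk 4, set 0) → VC-HIT  vc=[20, 8, 12, 29]
14: 0x88 (blk 8, set 0) → VC-HIT  vc=[20, 4, 12, 29]

OUTCOME = L1-HIT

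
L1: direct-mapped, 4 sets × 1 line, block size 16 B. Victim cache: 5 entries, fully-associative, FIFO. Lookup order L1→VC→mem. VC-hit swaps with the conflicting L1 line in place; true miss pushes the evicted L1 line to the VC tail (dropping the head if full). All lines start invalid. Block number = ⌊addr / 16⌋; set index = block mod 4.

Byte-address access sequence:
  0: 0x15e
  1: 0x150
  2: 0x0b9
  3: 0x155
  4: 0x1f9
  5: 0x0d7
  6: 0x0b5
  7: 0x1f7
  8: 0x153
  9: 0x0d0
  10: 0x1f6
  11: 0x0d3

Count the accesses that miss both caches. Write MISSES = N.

#0 0x15e→b21/s1 MISS; vc=[]
#1 0x150→b21/s1 L1-HIT; vc=[]
#2 0xb9→b11/s3 MISS; vc=[]
#3 0x155→b21/s1 L1-HIT; vc=[]
#4 0x1f9→b31/s3 MISS; vc=[11]
#5 0xd7→b13/s1 MISS; vc=[11,21]
#6 0xb5→b11/s3 VC-HIT; vc=[31,21]
#7 0x1f7→b31/s3 VC-HIT; vc=[11,21]
#8 0x153→b21/s1 VC-HIT; vc=[11,13]
#9 0xd0→b13/s1 VC-HIT; vc=[11,21]
#10 0x1f6→b31/s3 L1-HIT; vc=[11,21]
#11 0xd3→b13/s1 L1-HIT; vc=[11,21]

MISSES = 4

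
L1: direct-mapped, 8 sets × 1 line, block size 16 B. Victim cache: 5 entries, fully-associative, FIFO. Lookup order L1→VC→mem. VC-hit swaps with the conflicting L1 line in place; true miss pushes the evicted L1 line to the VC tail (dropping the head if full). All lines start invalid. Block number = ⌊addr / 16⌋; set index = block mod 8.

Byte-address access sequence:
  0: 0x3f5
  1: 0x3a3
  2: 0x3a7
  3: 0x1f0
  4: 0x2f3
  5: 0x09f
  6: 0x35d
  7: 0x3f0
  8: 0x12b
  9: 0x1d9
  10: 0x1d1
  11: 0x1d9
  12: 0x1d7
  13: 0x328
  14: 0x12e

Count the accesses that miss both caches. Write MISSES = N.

MISSES = 9

  [0] addr=0x3f5 blk=63 s=7: MISS | VC []
  [1] addr=0x3a3 blk=58 s=2: MISS | VC []
  [2] addr=0x3a7 blk=58 s=2: L1-HIT | VC []
  [3] addr=0x1f0 blk=31 s=7: MISS | VC [63]
  [4] addr=0x2f3 blk=47 s=7: MISS | VC [63, 31]
  [5] addr=0x9f blk=9 s=1: MISS | VC [63, 31]
  [6] addr=0x35d blk=53 s=5: MISS | VC [63, 31]
  [7] addr=0x3f0 blk=63 s=7: VC-HIT | VC [47, 31]
  [8] addr=0x12b blk=18 s=2: MISS | VC [47, 31, 58]
  [9] addr=0x1d9 blk=29 s=5: MISS | VC [47, 31, 58, 53]
  [10] addr=0x1d1 blk=29 s=5: L1-HIT | VC [47, 31, 58, 53]
  [11] addr=0x1d9 blk=29 s=5: L1-HIT | VC [47, 31, 58, 53]
  [12] addr=0x1d7 blk=29 s=5: L1-HIT | VC [47, 31, 58, 53]
  [13] addr=0x328 blk=50 s=2: MISS | VC [47, 31, 58, 53, 18]
  [14] addr=0x12e blk=18 s=2: VC-HIT | VC [47, 31, 58, 53, 50]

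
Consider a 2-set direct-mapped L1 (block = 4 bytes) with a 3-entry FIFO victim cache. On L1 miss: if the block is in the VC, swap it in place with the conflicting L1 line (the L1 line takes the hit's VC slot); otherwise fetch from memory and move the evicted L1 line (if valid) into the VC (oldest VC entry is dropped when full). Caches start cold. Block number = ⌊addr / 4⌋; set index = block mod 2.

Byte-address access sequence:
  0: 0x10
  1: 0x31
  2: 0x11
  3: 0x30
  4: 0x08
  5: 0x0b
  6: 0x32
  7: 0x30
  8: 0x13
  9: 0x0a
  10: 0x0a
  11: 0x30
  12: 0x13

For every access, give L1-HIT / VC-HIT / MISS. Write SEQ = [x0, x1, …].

0: 0x10 (blk 4, set 0) → MISS  vc=[]
1: 0x31 (blk 12, set 0) → MISS  vc=[4]
2: 0x11 (blk 4, set 0) → VC-HIT  vc=[12]
3: 0x30 (blk 12, set 0) → VC-HIT  vc=[4]
4: 0x8 (blk 2, set 0) → MISS  vc=[4, 12]
5: 0xb (blk 2, set 0) → L1-HIT  vc=[4, 12]
6: 0x32 (blk 12, set 0) → VC-HIT  vc=[4, 2]
7: 0x30 (blk 12, set 0) → L1-HIT  vc=[4, 2]
8: 0x13 (blk 4, set 0) → VC-HIT  vc=[12, 2]
9: 0xa (blk 2, set 0) → VC-HIT  vc=[12, 4]
10: 0xa (blk 2, set 0) → L1-HIT  vc=[12, 4]
11: 0x30 (blk 12, set 0) → VC-HIT  vc=[2, 4]
12: 0x13 (blk 4, set 0) → VC-HIT  vc=[2, 12]

SEQ = [MISS, MISS, VC-HIT, VC-HIT, MISS, L1-HIT, VC-HIT, L1-HIT, VC-HIT, VC-HIT, L1-HIT, VC-HIT, VC-HIT]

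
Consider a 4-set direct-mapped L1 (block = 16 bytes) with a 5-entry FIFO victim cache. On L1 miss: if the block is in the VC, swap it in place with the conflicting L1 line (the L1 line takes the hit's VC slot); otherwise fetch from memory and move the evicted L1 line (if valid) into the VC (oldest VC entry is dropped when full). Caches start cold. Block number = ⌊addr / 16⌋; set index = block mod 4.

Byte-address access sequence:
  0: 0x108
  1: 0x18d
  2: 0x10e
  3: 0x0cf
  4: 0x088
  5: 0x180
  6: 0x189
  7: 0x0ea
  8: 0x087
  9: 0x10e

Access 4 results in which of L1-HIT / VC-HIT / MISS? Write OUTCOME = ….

OUTCOME = MISS

0: 0x108 (blk 16, set 0) → MISS  vc=[]
1: 0x18d (blk 24, set 0) → MISS  vc=[16]
2: 0x10e (blk 16, set 0) → VC-HIT  vc=[24]
3: 0xcf (blk 12, set 0) → MISS  vc=[24, 16]
4: 0x88 (blk 8, set 0) → MISS  vc=[24, 16, 12]
5: 0x180 (blk 24, set 0) → VC-HIT  vc=[8, 16, 12]
6: 0x189 (blk 24, set 0) → L1-HIT  vc=[8, 16, 12]
7: 0xea (blk 14, set 2) → MISS  vc=[8, 16, 12]
8: 0x87 (blk 8, set 0) → VC-HIT  vc=[24, 16, 12]
9: 0x10e (blk 16, set 0) → VC-HIT  vc=[24, 8, 12]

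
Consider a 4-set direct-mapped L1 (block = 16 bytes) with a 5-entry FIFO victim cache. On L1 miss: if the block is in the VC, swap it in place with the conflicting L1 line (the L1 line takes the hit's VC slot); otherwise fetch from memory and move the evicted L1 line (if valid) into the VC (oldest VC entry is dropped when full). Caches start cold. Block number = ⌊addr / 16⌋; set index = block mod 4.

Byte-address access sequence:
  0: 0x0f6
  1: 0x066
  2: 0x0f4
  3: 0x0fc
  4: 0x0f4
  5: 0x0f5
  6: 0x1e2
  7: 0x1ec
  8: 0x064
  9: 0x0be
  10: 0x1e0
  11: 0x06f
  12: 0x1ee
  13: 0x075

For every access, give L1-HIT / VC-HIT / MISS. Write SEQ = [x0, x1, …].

0: 0xf6 (blk 15, set 3) → MISS  vc=[]
1: 0x66 (blk 6, set 2) → MISS  vc=[]
2: 0xf4 (blk 15, set 3) → L1-HIT  vc=[]
3: 0xfc (blk 15, set 3) → L1-HIT  vc=[]
4: 0xf4 (blk 15, set 3) → L1-HIT  vc=[]
5: 0xf5 (blk 15, set 3) → L1-HIT  vc=[]
6: 0x1e2 (blk 30, set 2) → MISS  vc=[6]
7: 0x1ec (blk 30, set 2) → L1-HIT  vc=[6]
8: 0x64 (blk 6, set 2) → VC-HIT  vc=[30]
9: 0xbe (blk 11, set 3) → MISS  vc=[30, 15]
10: 0x1e0 (blk 30, set 2) → VC-HIT  vc=[6, 15]
11: 0x6f (blk 6, set 2) → VC-HIT  vc=[30, 15]
12: 0x1ee (blk 30, set 2) → VC-HIT  vc=[6, 15]
13: 0x75 (blk 7, set 3) → MISS  vc=[6, 15, 11]

SEQ = [MISS, MISS, L1-HIT, L1-HIT, L1-HIT, L1-HIT, MISS, L1-HIT, VC-HIT, MISS, VC-HIT, VC-HIT, VC-HIT, MISS]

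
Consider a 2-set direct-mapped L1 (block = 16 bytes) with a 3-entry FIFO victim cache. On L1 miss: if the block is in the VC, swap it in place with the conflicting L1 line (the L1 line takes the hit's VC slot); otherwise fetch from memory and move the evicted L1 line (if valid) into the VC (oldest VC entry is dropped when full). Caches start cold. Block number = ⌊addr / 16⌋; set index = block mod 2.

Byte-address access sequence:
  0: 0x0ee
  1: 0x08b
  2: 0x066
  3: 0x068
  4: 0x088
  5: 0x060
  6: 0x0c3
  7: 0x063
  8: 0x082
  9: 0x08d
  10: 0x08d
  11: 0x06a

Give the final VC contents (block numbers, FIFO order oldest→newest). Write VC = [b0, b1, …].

VC = [14, 8, 12]

#0 0xee→b14/s0 MISS; vc=[]
#1 0x8b→b8/s0 MISS; vc=[14]
#2 0x66→b6/s0 MISS; vc=[14,8]
#3 0x68→b6/s0 L1-HIT; vc=[14,8]
#4 0x88→b8/s0 VC-HIT; vc=[14,6]
#5 0x60→b6/s0 VC-HIT; vc=[14,8]
#6 0xc3→b12/s0 MISS; vc=[14,8,6]
#7 0x63→b6/s0 VC-HIT; vc=[14,8,12]
#8 0x82→b8/s0 VC-HIT; vc=[14,6,12]
#9 0x8d→b8/s0 L1-HIT; vc=[14,6,12]
#10 0x8d→b8/s0 L1-HIT; vc=[14,6,12]
#11 0x6a→b6/s0 VC-HIT; vc=[14,8,12]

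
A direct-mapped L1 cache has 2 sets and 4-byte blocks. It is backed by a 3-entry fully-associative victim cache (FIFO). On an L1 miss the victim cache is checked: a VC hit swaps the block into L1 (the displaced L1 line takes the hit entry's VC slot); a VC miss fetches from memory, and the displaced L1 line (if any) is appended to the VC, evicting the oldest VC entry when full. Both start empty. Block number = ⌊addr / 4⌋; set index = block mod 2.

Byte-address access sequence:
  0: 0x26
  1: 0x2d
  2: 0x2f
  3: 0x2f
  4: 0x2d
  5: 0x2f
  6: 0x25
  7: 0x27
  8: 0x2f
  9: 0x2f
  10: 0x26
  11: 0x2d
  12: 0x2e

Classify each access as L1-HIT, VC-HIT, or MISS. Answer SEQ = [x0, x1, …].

0: 0x26 (blk 9, set 1) → MISS  vc=[]
1: 0x2d (blk 11, set 1) → MISS  vc=[9]
2: 0x2f (blk 11, set 1) → L1-HIT  vc=[9]
3: 0x2f (blk 11, set 1) → L1-HIT  vc=[9]
4: 0x2d (blk 11, set 1) → L1-HIT  vc=[9]
5: 0x2f (blk 11, set 1) → L1-HIT  vc=[9]
6: 0x25 (blk 9, set 1) → VC-HIT  vc=[11]
7: 0x27 (blk 9, set 1) → L1-HIT  vc=[11]
8: 0x2f (blk 11, set 1) → VC-HIT  vc=[9]
9: 0x2f (blk 11, set 1) → L1-HIT  vc=[9]
10: 0x26 (blk 9, set 1) → VC-HIT  vc=[11]
11: 0x2d (blk 11, set 1) → VC-HIT  vc=[9]
12: 0x2e (blk 11, set 1) → L1-HIT  vc=[9]

SEQ = [MISS, MISS, L1-HIT, L1-HIT, L1-HIT, L1-HIT, VC-HIT, L1-HIT, VC-HIT, L1-HIT, VC-HIT, VC-HIT, L1-HIT]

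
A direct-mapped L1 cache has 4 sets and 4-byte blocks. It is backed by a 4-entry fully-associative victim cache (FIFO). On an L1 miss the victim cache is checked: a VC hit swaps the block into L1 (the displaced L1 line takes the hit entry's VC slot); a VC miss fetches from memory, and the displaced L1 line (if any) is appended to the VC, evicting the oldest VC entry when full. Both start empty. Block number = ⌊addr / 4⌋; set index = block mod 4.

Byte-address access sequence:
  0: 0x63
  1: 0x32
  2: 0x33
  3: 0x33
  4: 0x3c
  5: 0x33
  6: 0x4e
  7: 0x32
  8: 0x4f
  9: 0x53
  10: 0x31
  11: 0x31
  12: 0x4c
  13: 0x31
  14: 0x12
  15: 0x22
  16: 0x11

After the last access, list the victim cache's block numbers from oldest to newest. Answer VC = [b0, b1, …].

VC = [15, 20, 12, 8]

  [0] addr=0x63 blk=24 s=0: MISS | VC []
  [1] addr=0x32 blk=12 s=0: MISS | VC [24]
  [2] addr=0x33 blk=12 s=0: L1-HIT | VC [24]
  [3] addr=0x33 blk=12 s=0: L1-HIT | VC [24]
  [4] addr=0x3c blk=15 s=3: MISS | VC [24]
  [5] addr=0x33 blk=12 s=0: L1-HIT | VC [24]
  [6] addr=0x4e blk=19 s=3: MISS | VC [24, 15]
  [7] addr=0x32 blk=12 s=0: L1-HIT | VC [24, 15]
  [8] addr=0x4f blk=19 s=3: L1-HIT | VC [24, 15]
  [9] addr=0x53 blk=20 s=0: MISS | VC [24, 15, 12]
  [10] addr=0x31 blk=12 s=0: VC-HIT | VC [24, 15, 20]
  [11] addr=0x31 blk=12 s=0: L1-HIT | VC [24, 15, 20]
  [12] addr=0x4c blk=19 s=3: L1-HIT | VC [24, 15, 20]
  [13] addr=0x31 blk=12 s=0: L1-HIT | VC [24, 15, 20]
  [14] addr=0x12 blk=4 s=0: MISS | VC [24, 15, 20, 12]
  [15] addr=0x22 blk=8 s=0: MISS | VC [15, 20, 12, 4]
  [16] addr=0x11 blk=4 s=0: VC-HIT | VC [15, 20, 12, 8]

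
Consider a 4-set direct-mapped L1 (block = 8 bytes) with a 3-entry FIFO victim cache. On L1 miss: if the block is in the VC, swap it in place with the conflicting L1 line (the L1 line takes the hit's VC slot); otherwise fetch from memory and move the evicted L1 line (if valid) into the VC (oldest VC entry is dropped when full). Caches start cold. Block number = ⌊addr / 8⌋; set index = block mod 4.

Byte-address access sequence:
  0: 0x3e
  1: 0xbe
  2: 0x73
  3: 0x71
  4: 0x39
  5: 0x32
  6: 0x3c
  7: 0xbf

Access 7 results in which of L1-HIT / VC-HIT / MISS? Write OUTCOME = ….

  [0] addr=0x3e blk=7 s=3: MISS | VC []
  [1] addr=0xbe blk=23 s=3: MISS | VC [7]
  [2] addr=0x73 blk=14 s=2: MISS | VC [7]
  [3] addr=0x71 blk=14 s=2: L1-HIT | VC [7]
  [4] addr=0x39 blk=7 s=3: VC-HIT | VC [23]
  [5] addr=0x32 blk=6 s=2: MISS | VC [23, 14]
  [6] addr=0x3c blk=7 s=3: L1-HIT | VC [23, 14]
  [7] addr=0xbf blk=23 s=3: VC-HIT | VC [7, 14]

OUTCOME = VC-HIT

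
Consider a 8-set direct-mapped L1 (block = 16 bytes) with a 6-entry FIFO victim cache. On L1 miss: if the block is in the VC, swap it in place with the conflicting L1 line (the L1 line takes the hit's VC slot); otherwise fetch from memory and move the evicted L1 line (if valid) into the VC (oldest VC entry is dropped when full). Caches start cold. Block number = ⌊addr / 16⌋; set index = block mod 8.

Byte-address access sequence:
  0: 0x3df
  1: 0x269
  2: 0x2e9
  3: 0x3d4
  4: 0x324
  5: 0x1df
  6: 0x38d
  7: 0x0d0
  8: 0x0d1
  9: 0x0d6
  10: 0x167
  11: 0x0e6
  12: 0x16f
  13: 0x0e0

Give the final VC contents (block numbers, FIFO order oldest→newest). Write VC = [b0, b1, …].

  [0] addr=0x3df blk=61 s=5: MISS | VC []
  [1] addr=0x269 blk=38 s=6: MISS | VC []
  [2] addr=0x2e9 blk=46 s=6: MISS | VC [38]
  [3] addr=0x3d4 blk=61 s=5: L1-HIT | VC [38]
  [4] addr=0x324 blk=50 s=2: MISS | VC [38]
  [5] addr=0x1df blk=29 s=5: MISS | VC [38, 61]
  [6] addr=0x38d blk=56 s=0: MISS | VC [38, 61]
  [7] addr=0xd0 blk=13 s=5: MISS | VC [38, 61, 29]
  [8] addr=0xd1 blk=13 s=5: L1-HIT | VC [38, 61, 29]
  [9] addr=0xd6 blk=13 s=5: L1-HIT | VC [38, 61, 29]
  [10] addr=0x167 blk=22 s=6: MISS | VC [38, 61, 29, 46]
  [11] addr=0xe6 blk=14 s=6: MISS | VC [38, 61, 29, 46, 22]
  [12] addr=0x16f blk=22 s=6: VC-HIT | VC [38, 61, 29, 46, 14]
  [13] addr=0xe0 blk=14 s=6: VC-HIT | VC [38, 61, 29, 46, 22]

VC = [38, 61, 29, 46, 22]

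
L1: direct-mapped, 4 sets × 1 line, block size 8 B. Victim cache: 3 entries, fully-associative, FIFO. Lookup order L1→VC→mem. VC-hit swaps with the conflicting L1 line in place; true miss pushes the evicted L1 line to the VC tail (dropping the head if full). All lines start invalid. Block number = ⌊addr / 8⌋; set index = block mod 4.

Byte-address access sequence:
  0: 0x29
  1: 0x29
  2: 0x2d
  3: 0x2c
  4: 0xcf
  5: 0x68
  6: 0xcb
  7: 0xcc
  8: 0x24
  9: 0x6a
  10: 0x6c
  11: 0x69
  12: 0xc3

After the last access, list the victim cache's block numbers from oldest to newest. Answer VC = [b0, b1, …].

VC = [5, 25, 4]

0: 0x29 (blk 5, set 1) → MISS  vc=[]
1: 0x29 (blk 5, set 1) → L1-HIT  vc=[]
2: 0x2d (blk 5, set 1) → L1-HIT  vc=[]
3: 0x2c (blk 5, set 1) → L1-HIT  vc=[]
4: 0xcf (blk 25, set 1) → MISS  vc=[5]
5: 0x68 (blk 13, set 1) → MISS  vc=[5, 25]
6: 0xcb (blk 25, set 1) → VC-HIT  vc=[5, 13]
7: 0xcc (blk 25, set 1) → L1-HIT  vc=[5, 13]
8: 0x24 (blk 4, set 0) → MISS  vc=[5, 13]
9: 0x6a (blk 13, set 1) → VC-HIT  vc=[5, 25]
10: 0x6c (blk 13, set 1) → L1-HIT  vc=[5, 25]
11: 0x69 (blk 13, set 1) → L1-HIT  vc=[5, 25]
12: 0xc3 (blk 24, set 0) → MISS  vc=[5, 25, 4]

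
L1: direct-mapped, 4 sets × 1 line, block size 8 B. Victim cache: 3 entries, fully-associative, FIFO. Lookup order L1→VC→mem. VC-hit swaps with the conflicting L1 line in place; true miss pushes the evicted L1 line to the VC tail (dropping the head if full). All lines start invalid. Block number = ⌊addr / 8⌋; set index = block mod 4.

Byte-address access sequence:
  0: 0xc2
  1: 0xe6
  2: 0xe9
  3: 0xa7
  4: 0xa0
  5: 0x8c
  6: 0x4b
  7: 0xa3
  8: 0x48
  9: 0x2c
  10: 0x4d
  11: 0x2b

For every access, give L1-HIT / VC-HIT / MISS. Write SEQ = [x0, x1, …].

0: 0xc2 (blk 24, set 0) → MISS  vc=[]
1: 0xe6 (blk 28, set 0) → MISS  vc=[24]
2: 0xe9 (blk 29, set 1) → MISS  vc=[24]
3: 0xa7 (blk 20, set 0) → MISS  vc=[24, 28]
4: 0xa0 (blk 20, set 0) → L1-HIT  vc=[24, 28]
5: 0x8c (blk 17, set 1) → MISS  vc=[24, 28, 29]
6: 0x4b (blk 9, set 1) → MISS  vc=[28, 29, 17]
7: 0xa3 (blk 20, set 0) → L1-HIT  vc=[28, 29, 17]
8: 0x48 (blk 9, set 1) → L1-HIT  vc=[28, 29, 17]
9: 0x2c (blk 5, set 1) → MISS  vc=[29, 17, 9]
10: 0x4d (blk 9, set 1) → VC-HIT  vc=[29, 17, 5]
11: 0x2b (blk 5, set 1) → VC-HIT  vc=[29, 17, 9]

SEQ = [MISS, MISS, MISS, MISS, L1-HIT, MISS, MISS, L1-HIT, L1-HIT, MISS, VC-HIT, VC-HIT]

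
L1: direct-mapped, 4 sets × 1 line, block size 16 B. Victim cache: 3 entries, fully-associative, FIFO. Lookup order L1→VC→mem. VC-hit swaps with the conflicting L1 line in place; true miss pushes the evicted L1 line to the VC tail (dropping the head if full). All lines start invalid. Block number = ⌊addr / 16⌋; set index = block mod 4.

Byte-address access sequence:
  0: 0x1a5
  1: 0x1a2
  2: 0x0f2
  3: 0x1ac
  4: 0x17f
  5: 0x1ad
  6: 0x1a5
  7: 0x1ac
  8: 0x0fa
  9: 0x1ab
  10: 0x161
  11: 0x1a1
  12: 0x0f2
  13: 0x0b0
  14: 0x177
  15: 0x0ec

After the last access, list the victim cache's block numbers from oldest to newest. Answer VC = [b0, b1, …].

VC = [22, 15, 26]

0: 0x1a5 (blk 26, set 2) → MISS  vc=[]
1: 0x1a2 (blk 26, set 2) → L1-HIT  vc=[]
2: 0xf2 (blk 15, set 3) → MISS  vc=[]
3: 0x1ac (blk 26, set 2) → L1-HIT  vc=[]
4: 0x17f (blk 23, set 3) → MISS  vc=[15]
5: 0x1ad (blk 26, set 2) → L1-HIT  vc=[15]
6: 0x1a5 (blk 26, set 2) → L1-HIT  vc=[15]
7: 0x1ac (blk 26, set 2) → L1-HIT  vc=[15]
8: 0xfa (blk 15, set 3) → VC-HIT  vc=[23]
9: 0x1ab (blk 26, set 2) → L1-HIT  vc=[23]
10: 0x161 (blk 22, set 2) → MISS  vc=[23, 26]
11: 0x1a1 (blk 26, set 2) → VC-HIT  vc=[23, 22]
12: 0xf2 (blk 15, set 3) → L1-HIT  vc=[23, 22]
13: 0xb0 (blk 11, set 3) → MISS  vc=[23, 22, 15]
14: 0x177 (blk 23, set 3) → VC-HIT  vc=[11, 22, 15]
15: 0xec (blk 14, set 2) → MISS  vc=[22, 15, 26]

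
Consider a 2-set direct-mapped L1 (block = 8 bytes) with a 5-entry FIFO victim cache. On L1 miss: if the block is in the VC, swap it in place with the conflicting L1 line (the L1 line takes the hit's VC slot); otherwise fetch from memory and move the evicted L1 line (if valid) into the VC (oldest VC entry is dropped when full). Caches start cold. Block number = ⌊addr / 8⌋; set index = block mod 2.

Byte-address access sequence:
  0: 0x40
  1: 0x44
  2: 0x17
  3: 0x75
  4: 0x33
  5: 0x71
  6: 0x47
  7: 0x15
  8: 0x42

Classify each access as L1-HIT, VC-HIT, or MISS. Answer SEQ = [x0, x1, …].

SEQ = [MISS, L1-HIT, MISS, MISS, MISS, VC-HIT, VC-HIT, VC-HIT, VC-HIT]

#0 0x40→b8/s0 MISS; vc=[]
#1 0x44→b8/s0 L1-HIT; vc=[]
#2 0x17→b2/s0 MISS; vc=[8]
#3 0x75→b14/s0 MISS; vc=[8,2]
#4 0x33→b6/s0 MISS; vc=[8,2,14]
#5 0x71→b14/s0 VC-HIT; vc=[8,2,6]
#6 0x47→b8/s0 VC-HIT; vc=[14,2,6]
#7 0x15→b2/s0 VC-HIT; vc=[14,8,6]
#8 0x42→b8/s0 VC-HIT; vc=[14,2,6]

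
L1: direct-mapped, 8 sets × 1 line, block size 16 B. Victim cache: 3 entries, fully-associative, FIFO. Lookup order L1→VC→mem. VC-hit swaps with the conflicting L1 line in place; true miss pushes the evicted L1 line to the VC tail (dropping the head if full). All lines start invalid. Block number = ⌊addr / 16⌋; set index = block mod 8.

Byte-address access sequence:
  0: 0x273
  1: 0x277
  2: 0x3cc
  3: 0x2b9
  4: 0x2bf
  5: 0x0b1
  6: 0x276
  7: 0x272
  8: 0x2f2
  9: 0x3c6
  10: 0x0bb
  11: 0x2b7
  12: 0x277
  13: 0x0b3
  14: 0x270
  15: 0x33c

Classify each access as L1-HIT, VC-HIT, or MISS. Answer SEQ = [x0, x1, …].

SEQ = [MISS, L1-HIT, MISS, MISS, L1-HIT, MISS, L1-HIT, L1-HIT, MISS, L1-HIT, L1-HIT, VC-HIT, VC-HIT, VC-HIT, L1-HIT, MISS]

#0 0x273→b39/s7 MISS; vc=[]
#1 0x277→b39/s7 L1-HIT; vc=[]
#2 0x3cc→b60/s4 MISS; vc=[]
#3 0x2b9→b43/s3 MISS; vc=[]
#4 0x2bf→b43/s3 L1-HIT; vc=[]
#5 0xb1→b11/s3 MISS; vc=[43]
#6 0x276→b39/s7 L1-HIT; vc=[43]
#7 0x272→b39/s7 L1-HIT; vc=[43]
#8 0x2f2→b47/s7 MISS; vc=[43,39]
#9 0x3c6→b60/s4 L1-HIT; vc=[43,39]
#10 0xbb→b11/s3 L1-HIT; vc=[43,39]
#11 0x2b7→b43/s3 VC-HIT; vc=[11,39]
#12 0x277→b39/s7 VC-HIT; vc=[11,47]
#13 0xb3→b11/s3 VC-HIT; vc=[43,47]
#14 0x270→b39/s7 L1-HIT; vc=[43,47]
#15 0x33c→b51/s3 MISS; vc=[43,47,11]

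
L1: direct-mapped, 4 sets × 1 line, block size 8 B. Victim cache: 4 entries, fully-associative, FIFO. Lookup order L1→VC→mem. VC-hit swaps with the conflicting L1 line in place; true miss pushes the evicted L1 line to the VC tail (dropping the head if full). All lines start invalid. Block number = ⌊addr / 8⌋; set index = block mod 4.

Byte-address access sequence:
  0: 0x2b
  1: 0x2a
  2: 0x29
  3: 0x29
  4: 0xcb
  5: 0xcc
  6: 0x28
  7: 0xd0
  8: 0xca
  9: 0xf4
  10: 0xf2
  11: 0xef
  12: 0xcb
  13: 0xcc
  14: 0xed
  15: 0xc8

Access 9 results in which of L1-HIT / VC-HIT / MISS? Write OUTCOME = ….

OUTCOME = MISS

#0 0x2b→b5/s1 MISS; vc=[]
#1 0x2a→b5/s1 L1-HIT; vc=[]
#2 0x29→b5/s1 L1-HIT; vc=[]
#3 0x29→b5/s1 L1-HIT; vc=[]
#4 0xcb→b25/s1 MISS; vc=[5]
#5 0xcc→b25/s1 L1-HIT; vc=[5]
#6 0x28→b5/s1 VC-HIT; vc=[25]
#7 0xd0→b26/s2 MISS; vc=[25]
#8 0xca→b25/s1 VC-HIT; vc=[5]
#9 0xf4→b30/s2 MISS; vc=[5,26]
#10 0xf2→b30/s2 L1-HIT; vc=[5,26]
#11 0xef→b29/s1 MISS; vc=[5,26,25]
#12 0xcb→b25/s1 VC-HIT; vc=[5,26,29]
#13 0xcc→b25/s1 L1-HIT; vc=[5,26,29]
#14 0xed→b29/s1 VC-HIT; vc=[5,26,25]
#15 0xc8→b25/s1 VC-HIT; vc=[5,26,29]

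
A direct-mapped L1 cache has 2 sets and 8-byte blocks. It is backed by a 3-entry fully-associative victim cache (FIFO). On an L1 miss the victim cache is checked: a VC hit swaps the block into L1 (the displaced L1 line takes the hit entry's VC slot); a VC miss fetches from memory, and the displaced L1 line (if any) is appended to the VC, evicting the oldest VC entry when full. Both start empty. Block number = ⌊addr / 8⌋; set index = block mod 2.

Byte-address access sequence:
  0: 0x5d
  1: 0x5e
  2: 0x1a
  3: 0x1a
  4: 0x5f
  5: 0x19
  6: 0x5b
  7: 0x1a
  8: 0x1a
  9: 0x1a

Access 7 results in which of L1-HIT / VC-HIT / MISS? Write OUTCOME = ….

0: 0x5d (blk 11, set 1) → MISS  vc=[]
1: 0x5e (blk 11, set 1) → L1-HIT  vc=[]
2: 0x1a (blk 3, set 1) → MISS  vc=[11]
3: 0x1a (blk 3, set 1) → L1-HIT  vc=[11]
4: 0x5f (blk 11, set 1) → VC-HIT  vc=[3]
5: 0x19 (blk 3, set 1) → VC-HIT  vc=[11]
6: 0x5b (blk 11, set 1) → VC-HIT  vc=[3]
7: 0x1a (blk 3, set 1) → VC-HIT  vc=[11]
8: 0x1a (blk 3, set 1) → L1-HIT  vc=[11]
9: 0x1a (blk 3, set 1) → L1-HIT  vc=[11]

OUTCOME = VC-HIT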